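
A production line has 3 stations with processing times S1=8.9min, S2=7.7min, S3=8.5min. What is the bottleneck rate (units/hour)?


Bottleneck = longest station time
Station times: [8.9, 7.7, 8.5]
Max = 8.9 min
Rate = 60 / 8.9
= 6.74 units/hour (bottleneck: 8.9min)


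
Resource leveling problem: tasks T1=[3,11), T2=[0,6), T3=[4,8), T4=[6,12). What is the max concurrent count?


Check each time point for overlaps:
  t=4: 3 tasks active (T1, T2, T3)
Max concurrent = 3


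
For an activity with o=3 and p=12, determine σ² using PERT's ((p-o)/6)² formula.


σ² = ((p - o) / 6)² = (p - o)² / 36
= (12 - 3)² / 36
= 9² / 36
= 81 / 36
= 2.2500


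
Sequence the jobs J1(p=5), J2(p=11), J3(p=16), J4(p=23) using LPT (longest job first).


LPT: sort by longest processing time first
  J4: p=23
  J3: p=16
  J2: p=11
  J1: p=5
Order: J4 → J3 → J2 → J1


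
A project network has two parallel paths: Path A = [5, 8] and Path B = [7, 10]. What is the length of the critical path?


Path A: 5 + 8 = 13
Path B: 7 + 10 = 17
Critical path = longest = max(13, 17)
= 17 (Path B)


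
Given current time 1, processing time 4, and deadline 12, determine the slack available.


Slack = due - current_time - processing
= 12 - 1 - 4
= 7


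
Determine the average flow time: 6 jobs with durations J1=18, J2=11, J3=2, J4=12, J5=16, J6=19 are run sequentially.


Completion times:
  J1: completes at 18
  J2: completes at 29
  J3: completes at 31
  J4: completes at 43
  J5: completes at 59
  J6: completes at 78
Sum = 258
Average = 258/6
= 43.00


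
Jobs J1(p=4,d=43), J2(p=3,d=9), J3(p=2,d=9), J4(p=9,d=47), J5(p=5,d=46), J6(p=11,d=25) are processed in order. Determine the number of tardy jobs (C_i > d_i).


Completion vs due date:
  J1: C=4, d=43 → on time
  J2: C=7, d=9 → on time
  J3: C=9, d=9 → on time
  J4: C=18, d=47 → on time
  J5: C=23, d=46 → on time
  J6: C=34, d=25 → TARDY
Tardy jobs: J6
Count = 1


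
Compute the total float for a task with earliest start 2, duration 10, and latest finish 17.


EF = ES + duration = 2 + 10 = 12
LS = LF - duration = 17 - 10 = 7
Total Float = LF - EF = 17 - 12
(or LS - ES = 7 - 2)
= 5


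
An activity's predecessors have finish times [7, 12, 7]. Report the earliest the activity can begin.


ES = max of all predecessor completion times
Predecessors: [7, 12, 7]
ES = max(7, 12, 7)
= 12


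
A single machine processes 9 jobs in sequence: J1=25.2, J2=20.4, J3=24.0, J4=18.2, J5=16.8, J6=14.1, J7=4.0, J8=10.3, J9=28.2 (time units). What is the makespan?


Sequential makespan: sum all processing times
= 25.2 + 20.4 + 24.0 + 18.2 + 16.8 + 14.1 + 4.0 + 10.3 + 28.2
= 161.2 time units


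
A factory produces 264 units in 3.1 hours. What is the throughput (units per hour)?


Throughput = units / time
= 264 / 3.1
= 85.2 units/hour


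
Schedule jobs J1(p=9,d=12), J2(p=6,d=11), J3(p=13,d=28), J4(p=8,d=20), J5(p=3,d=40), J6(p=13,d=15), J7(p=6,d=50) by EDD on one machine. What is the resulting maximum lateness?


EDD order: J2 → J1 → J6 → J4 → J3 → J5 → J7
Completion and lateness:
  J2: C=6, d=11, L=6-11=-5
  J1: C=15, d=12, L=15-12=3
  J6: C=28, d=15, L=28-15=13
  J4: C=36, d=20, L=36-20=16
  J3: C=49, d=28, L=49-28=21
  J5: C=52, d=40, L=52-40=12
  J7: C=58, d=50, L=58-50=8
Lmax = max(-5, 3, 13, 16, 21, 12, 8)
= 21


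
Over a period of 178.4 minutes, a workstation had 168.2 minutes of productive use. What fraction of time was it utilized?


Utilization = busy / total × 100
= 168.2 / 178.4 × 100
= 94.3%


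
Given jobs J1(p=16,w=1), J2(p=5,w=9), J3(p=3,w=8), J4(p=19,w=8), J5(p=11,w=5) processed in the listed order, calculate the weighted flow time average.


Completion times:
  J1: C=16, w×C=1×16=16
  J2: C=21, w×C=9×21=189
  J3: C=24, w×C=8×24=192
  J4: C=43, w×C=8×43=344
  J5: C=54, w×C=5×54=270
Sum w×C = 1011
Sum w = 31
Weighted avg = 1011/31
= 32.61


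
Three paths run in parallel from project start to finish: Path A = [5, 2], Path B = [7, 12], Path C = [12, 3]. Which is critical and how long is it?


Path A: 5 + 2 = 7
Path B: 7 + 12 = 19
Path C: 12 + 3 = 15
Critical path = longest = max(7, 19, 15)
= 19 (Path B)


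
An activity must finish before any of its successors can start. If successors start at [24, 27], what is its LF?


LF = min of all successor start times
Successors start at: [24, 27]
LF = min(24, 27)
= 24


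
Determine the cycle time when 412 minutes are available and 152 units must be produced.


Cycle time = available time / demand
= 412 / 152
= 2.71 min/unit


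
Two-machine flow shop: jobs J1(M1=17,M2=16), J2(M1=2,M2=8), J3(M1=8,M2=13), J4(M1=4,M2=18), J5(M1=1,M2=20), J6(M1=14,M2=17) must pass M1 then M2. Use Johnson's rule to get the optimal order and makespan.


Johnson's rule:
Group 1 (M1≤M2, sort by M1): ['J5', 'J2', 'J4', 'J3', 'J6']
Group 2 (M1>M2, sort desc M2): ['J1']
Sequence: J5 → J2 → J4 → J3 → J6 → J1
Makespan calculation:
  J5: M1 done=1, M2 done=21
  J2: M1 done=3, M2 done=29
  J4: M1 done=7, M2 done=47
  J3: M1 done=15, M2 done=60
  J6: M1 done=29, M2 done=77
  J1: M1 done=46, M2 done=93
= Sequence: J5 → J2 → J4 → J3 → J6 → J1, Makespan: 93


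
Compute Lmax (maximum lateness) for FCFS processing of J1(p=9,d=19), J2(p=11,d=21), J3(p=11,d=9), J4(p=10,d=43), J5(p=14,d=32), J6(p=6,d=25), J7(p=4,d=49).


Lateness per job (L = C - d):
  J1: C=9, d=19, L=-10
  J2: C=20, d=21, L=-1
  J3: C=31, d=9, L=22
  J4: C=41, d=43, L=-2
  J5: C=55, d=32, L=23
  J6: C=61, d=25, L=36
  J7: C=65, d=49, L=16
Lmax = max(-10, -1, 22, -2, 23, 36, 16)
= 36


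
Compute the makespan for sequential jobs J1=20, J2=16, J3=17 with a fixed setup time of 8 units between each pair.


Makespan = Σ processing + (n-1) × setup
= (20 + 16 + 17) + (3-1)×8
= 53 + 16
= 69 time units


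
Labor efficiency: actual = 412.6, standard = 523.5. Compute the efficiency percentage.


Efficiency = (actual / standard) × 100
= (412.6 / 523.5) × 100
= 78.8%


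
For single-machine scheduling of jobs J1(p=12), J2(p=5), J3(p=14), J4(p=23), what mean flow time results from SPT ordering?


SPT order: J2 → J1 → J3 → J4
Completion times:
  J2: C=5
  J1: C=17
  J3: C=31
  J4: C=54
Sum = 107, n = 4
Mean flow = 107/4
= 26.75


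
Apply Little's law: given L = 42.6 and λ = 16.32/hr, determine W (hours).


Little's law: L = λW → W = L / λ
= 42.6 / 16.32
= 2.61 hours


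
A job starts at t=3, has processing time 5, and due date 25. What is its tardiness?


Completion = start + processing = 3 + 5 = 8
Tardiness = max(0, C - d) = max(0, 8 - 25)
= max(0, -17)
= 0


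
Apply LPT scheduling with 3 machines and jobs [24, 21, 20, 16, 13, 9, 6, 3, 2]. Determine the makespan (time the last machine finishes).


Jobs (LPT sorted): [24, 21, 20, 16, 13, 9, 6, 3, 2]
Machines: 3
  J=24 → Machine 1 (load: 0+24=24)
  J=21 → Machine 2 (load: 0+21=21)
  J=20 → Machine 3 (load: 0+20=20)
  J=16 → Machine 3 (load: 20+16=36)
  J=13 → Machine 2 (load: 21+13=34)
  J=9 → Machine 1 (load: 24+9=33)
  J=6 → Machine 1 (load: 33+6=39)
  J=3 → Machine 2 (load: 34+3=37)
  J=2 → Machine 3 (load: 36+2=38)
Machine loads: [39, 37, 38]
Makespan = max = 39 time units


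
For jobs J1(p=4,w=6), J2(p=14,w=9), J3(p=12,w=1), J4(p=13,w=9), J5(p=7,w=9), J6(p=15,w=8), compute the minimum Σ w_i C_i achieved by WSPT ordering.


WSPT order (by p/w): J1 → J5 → J4 → J2 → J6 → J3
  J1: C=4, w·C=6×4=24
  J5: C=11, w·C=9×11=99
  J4: C=24, w·C=9×24=216
  J2: C=38, w·C=9×38=342
  J6: C=53, w·C=8×53=424
  J3: C=65, w·C=1×65=65
Σ w·C = 1170
= 1170


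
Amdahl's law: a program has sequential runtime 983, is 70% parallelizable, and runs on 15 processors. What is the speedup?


Amdahl's law: T_p = T × ((1-p) + p/N)
= 983 × ((1-0.7) + 0.7/15)
= 983 × (0.30 + 0.0467)
= 983 × 0.3467
= 340.77
Speedup = 983/340.77
= 2.88×


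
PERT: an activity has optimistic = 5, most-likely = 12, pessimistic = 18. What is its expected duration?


te = (o + 4m + p) / 6
= (5 + 4×12 + 18) / 6
= (5 + 48 + 18) / 6
= 71 / 6
= 11.83


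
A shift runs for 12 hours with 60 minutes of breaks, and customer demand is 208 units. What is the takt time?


Available = 12×60 - 60 = 660 min
Takt time = 660 / 208
= 3.17 min/unit


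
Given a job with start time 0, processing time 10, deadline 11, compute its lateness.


Completion = 0 + 10 = 10
Lateness = C - d = 10 - 11
= -1


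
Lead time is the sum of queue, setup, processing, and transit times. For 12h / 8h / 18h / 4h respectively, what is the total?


Lead time = queue + setup + processing + transit
= 12 + 8 + 18 + 4
= 42 hours


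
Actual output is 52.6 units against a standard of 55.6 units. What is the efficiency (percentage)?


Efficiency = (actual / standard) × 100
= (52.6 / 55.6) × 100
= 94.6%


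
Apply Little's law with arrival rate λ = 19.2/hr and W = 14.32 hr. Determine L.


Little's law: L = λ × W
= 19.2 × 14.32
= 274.94


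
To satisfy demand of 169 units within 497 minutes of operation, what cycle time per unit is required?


Cycle time = available time / demand
= 497 / 169
= 2.94 min/unit


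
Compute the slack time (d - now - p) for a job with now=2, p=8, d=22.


Slack = due - current_time - processing
= 22 - 2 - 8
= 12


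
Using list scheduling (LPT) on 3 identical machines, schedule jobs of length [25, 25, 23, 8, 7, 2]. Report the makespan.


Jobs (LPT sorted): [25, 25, 23, 8, 7, 2]
Machines: 3
  J=25 → Machine 1 (load: 0+25=25)
  J=25 → Machine 2 (load: 0+25=25)
  J=23 → Machine 3 (load: 0+23=23)
  J=8 → Machine 3 (load: 23+8=31)
  J=7 → Machine 1 (load: 25+7=32)
  J=2 → Machine 2 (load: 25+2=27)
Machine loads: [32, 27, 31]
Makespan = max = 32 time units


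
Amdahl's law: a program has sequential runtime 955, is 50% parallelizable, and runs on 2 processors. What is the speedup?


Amdahl's law: T_p = T × ((1-p) + p/N)
= 955 × ((1-0.5) + 0.5/2)
= 955 × (0.50 + 0.2500)
= 955 × 0.7500
= 716.25
Speedup = 955/716.25
= 1.33×


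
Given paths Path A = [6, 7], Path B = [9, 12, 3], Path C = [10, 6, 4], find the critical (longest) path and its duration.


Path A: 6 + 7 = 13
Path B: 9 + 12 + 3 = 24
Path C: 10 + 6 + 4 = 20
Critical path = longest = max(13, 24, 20)
= 24 (Path B)


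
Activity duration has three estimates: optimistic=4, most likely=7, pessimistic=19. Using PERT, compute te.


te = (o + 4m + p) / 6
= (4 + 4×7 + 19) / 6
= (4 + 28 + 19) / 6
= 51 / 6
= 8.50


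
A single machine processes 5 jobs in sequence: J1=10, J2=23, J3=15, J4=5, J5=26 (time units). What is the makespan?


Sequential makespan: sum all processing times
= 10 + 23 + 15 + 5 + 26
= 79 time units


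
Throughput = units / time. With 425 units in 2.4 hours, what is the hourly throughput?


Throughput = units / time
= 425 / 2.4
= 177.1 units/hour


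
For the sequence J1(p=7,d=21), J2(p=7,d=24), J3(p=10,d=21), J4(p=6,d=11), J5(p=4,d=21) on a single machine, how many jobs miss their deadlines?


Completion vs due date:
  J1: C=7, d=21 → on time
  J2: C=14, d=24 → on time
  J3: C=24, d=21 → TARDY
  J4: C=30, d=11 → TARDY
  J5: C=34, d=21 → TARDY
Tardy jobs: J3, J4, J5
Count = 3


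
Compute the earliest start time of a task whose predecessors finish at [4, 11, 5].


ES = max of all predecessor completion times
Predecessors: [4, 11, 5]
ES = max(4, 11, 5)
= 11


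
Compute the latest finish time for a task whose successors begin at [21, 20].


LF = min of all successor start times
Successors start at: [21, 20]
LF = min(21, 20)
= 20


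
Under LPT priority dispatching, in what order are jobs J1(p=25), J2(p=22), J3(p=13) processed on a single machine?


LPT: sort by longest processing time first
  J1: p=25
  J2: p=22
  J3: p=13
Order: J1 → J2 → J3


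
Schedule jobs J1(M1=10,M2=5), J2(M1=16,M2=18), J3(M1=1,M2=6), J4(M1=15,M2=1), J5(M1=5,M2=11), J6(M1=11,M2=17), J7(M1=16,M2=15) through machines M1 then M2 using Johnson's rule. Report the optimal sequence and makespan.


Johnson's rule:
Group 1 (M1≤M2, sort by M1): ['J3', 'J5', 'J6', 'J2']
Group 2 (M1>M2, sort desc M2): ['J7', 'J1', 'J4']
Sequence: J3 → J5 → J6 → J2 → J7 → J1 → J4
Makespan calculation:
  J3: M1 done=1, M2 done=7
  J5: M1 done=6, M2 done=18
  J6: M1 done=17, M2 done=35
  J2: M1 done=33, M2 done=53
  J7: M1 done=49, M2 done=68
  J1: M1 done=59, M2 done=73
  J4: M1 done=74, M2 done=75
= Sequence: J3 → J5 → J6 → J2 → J7 → J1 → J4, Makespan: 75


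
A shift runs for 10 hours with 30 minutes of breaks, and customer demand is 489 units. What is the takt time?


Available = 10×60 - 30 = 570 min
Takt time = 570 / 489
= 1.17 min/unit


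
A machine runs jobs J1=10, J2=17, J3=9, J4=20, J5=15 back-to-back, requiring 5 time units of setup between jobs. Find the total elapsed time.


Makespan = Σ processing + (n-1) × setup
= (10 + 17 + 9 + 20 + 15) + (5-1)×5
= 71 + 20
= 91 time units


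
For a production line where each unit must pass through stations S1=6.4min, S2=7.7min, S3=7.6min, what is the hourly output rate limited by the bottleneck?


Bottleneck = longest station time
Station times: [6.4, 7.7, 7.6]
Max = 7.7 min
Rate = 60 / 7.7
= 7.79 units/hour (bottleneck: 7.7min)


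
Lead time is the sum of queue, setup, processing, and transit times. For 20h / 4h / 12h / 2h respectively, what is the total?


Lead time = queue + setup + processing + transit
= 20 + 4 + 12 + 2
= 38 hours


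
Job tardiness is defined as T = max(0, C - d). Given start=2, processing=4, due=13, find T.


Completion = start + processing = 2 + 4 = 6
Tardiness = max(0, C - d) = max(0, 6 - 13)
= max(0, -7)
= 0


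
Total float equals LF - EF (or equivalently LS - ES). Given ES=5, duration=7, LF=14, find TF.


EF = ES + duration = 5 + 7 = 12
LS = LF - duration = 14 - 7 = 7
Total Float = LF - EF = 14 - 12
(or LS - ES = 7 - 5)
= 2


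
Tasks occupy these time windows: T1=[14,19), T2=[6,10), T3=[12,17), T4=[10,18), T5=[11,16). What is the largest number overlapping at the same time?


Check each time point for overlaps:
  t=14: 4 tasks active (T1, T3, T4, T5)
Max concurrent = 4


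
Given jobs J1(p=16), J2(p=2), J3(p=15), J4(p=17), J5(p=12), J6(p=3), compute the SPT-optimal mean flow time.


SPT order: J2 → J6 → J5 → J3 → J1 → J4
Completion times:
  J2: C=2
  J6: C=5
  J5: C=17
  J3: C=32
  J1: C=48
  J4: C=65
Sum = 169, n = 6
Mean flow = 169/6
= 28.17


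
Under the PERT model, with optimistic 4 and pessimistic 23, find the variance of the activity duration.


σ² = ((p - o) / 6)² = (p - o)² / 36
= (23 - 4)² / 36
= 19² / 36
= 361 / 36
= 10.0278


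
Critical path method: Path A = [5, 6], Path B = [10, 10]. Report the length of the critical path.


Path A: 5 + 6 = 11
Path B: 10 + 10 = 20
Critical path = longest = max(11, 20)
= 20 (Path B)


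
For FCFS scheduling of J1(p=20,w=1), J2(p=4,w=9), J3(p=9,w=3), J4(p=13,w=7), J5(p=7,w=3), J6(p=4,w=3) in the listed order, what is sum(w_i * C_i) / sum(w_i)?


Completion times:
  J1: C=20, w×C=1×20=20
  J2: C=24, w×C=9×24=216
  J3: C=33, w×C=3×33=99
  J4: C=46, w×C=7×46=322
  J5: C=53, w×C=3×53=159
  J6: C=57, w×C=3×57=171
Sum w×C = 987
Sum w = 26
Weighted avg = 987/26
= 37.96


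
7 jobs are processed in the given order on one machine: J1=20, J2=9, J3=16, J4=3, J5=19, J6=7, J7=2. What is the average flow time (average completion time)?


Completion times:
  J1: completes at 20
  J2: completes at 29
  J3: completes at 45
  J4: completes at 48
  J5: completes at 67
  J6: completes at 74
  J7: completes at 76
Sum = 359
Average = 359/7
= 51.29


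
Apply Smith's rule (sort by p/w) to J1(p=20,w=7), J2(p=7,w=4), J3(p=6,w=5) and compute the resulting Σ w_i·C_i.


WSPT order (by p/w): J3 → J2 → J1
  J3: C=6, w·C=5×6=30
  J2: C=13, w·C=4×13=52
  J1: C=33, w·C=7×33=231
Σ w·C = 313
= 313


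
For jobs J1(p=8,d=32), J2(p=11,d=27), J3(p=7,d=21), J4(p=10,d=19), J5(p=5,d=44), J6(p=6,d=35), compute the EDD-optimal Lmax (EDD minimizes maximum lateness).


EDD order: J4 → J3 → J2 → J1 → J6 → J5
Completion and lateness:
  J4: C=10, d=19, L=10-19=-9
  J3: C=17, d=21, L=17-21=-4
  J2: C=28, d=27, L=28-27=1
  J1: C=36, d=32, L=36-32=4
  J6: C=42, d=35, L=42-35=7
  J5: C=47, d=44, L=47-44=3
Lmax = max(-9, -4, 1, 4, 7, 3)
= 7


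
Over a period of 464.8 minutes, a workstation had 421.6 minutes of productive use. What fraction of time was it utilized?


Utilization = busy / total × 100
= 421.6 / 464.8 × 100
= 90.7%


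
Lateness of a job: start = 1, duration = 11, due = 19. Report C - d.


Completion = 1 + 11 = 12
Lateness = C - d = 12 - 19
= -7


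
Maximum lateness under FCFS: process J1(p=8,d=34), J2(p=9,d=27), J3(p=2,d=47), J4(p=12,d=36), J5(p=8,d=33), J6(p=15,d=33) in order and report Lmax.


Lateness per job (L = C - d):
  J1: C=8, d=34, L=-26
  J2: C=17, d=27, L=-10
  J3: C=19, d=47, L=-28
  J4: C=31, d=36, L=-5
  J5: C=39, d=33, L=6
  J6: C=54, d=33, L=21
Lmax = max(-26, -10, -28, -5, 6, 21)
= 21


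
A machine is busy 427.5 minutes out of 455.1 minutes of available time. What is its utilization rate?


Utilization = busy / total × 100
= 427.5 / 455.1 × 100
= 93.9%


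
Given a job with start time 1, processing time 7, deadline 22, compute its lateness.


Completion = 1 + 7 = 8
Lateness = C - d = 8 - 22
= -14


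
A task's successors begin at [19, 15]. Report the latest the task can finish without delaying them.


LF = min of all successor start times
Successors start at: [19, 15]
LF = min(19, 15)
= 15


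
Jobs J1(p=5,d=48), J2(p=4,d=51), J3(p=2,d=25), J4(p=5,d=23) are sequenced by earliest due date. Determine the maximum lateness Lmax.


EDD order: J4 → J3 → J1 → J2
Completion and lateness:
  J4: C=5, d=23, L=5-23=-18
  J3: C=7, d=25, L=7-25=-18
  J1: C=12, d=48, L=12-48=-36
  J2: C=16, d=51, L=16-51=-35
Lmax = max(-18, -18, -36, -35)
= -18


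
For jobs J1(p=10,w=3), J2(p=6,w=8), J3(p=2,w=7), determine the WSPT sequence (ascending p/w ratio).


WSPT (Smith's rule): sort by p/w ascending
  J3: p/w = 2/7 = 0.286
  J2: p/w = 6/8 = 0.750
  J1: p/w = 10/3 = 3.333
Order: J3 → J2 → J1


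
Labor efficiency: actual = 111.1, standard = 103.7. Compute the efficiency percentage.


Efficiency = (actual / standard) × 100
= (111.1 / 103.7) × 100
= 107.1%


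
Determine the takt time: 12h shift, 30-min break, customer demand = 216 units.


Available = 12×60 - 30 = 690 min
Takt time = 690 / 216
= 3.19 min/unit


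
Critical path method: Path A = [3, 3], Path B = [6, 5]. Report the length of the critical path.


Path A: 3 + 3 = 6
Path B: 6 + 5 = 11
Critical path = longest = max(6, 11)
= 11 (Path B)


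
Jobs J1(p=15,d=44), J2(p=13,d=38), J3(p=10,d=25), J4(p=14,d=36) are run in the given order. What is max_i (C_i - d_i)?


Lateness per job (L = C - d):
  J1: C=15, d=44, L=-29
  J2: C=28, d=38, L=-10
  J3: C=38, d=25, L=13
  J4: C=52, d=36, L=16
Lmax = max(-29, -10, 13, 16)
= 16


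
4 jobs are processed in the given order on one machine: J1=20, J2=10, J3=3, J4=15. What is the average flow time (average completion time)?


Completion times:
  J1: completes at 20
  J2: completes at 30
  J3: completes at 33
  J4: completes at 48
Sum = 131
Average = 131/4
= 32.75


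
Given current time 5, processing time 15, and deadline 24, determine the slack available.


Slack = due - current_time - processing
= 24 - 5 - 15
= 4


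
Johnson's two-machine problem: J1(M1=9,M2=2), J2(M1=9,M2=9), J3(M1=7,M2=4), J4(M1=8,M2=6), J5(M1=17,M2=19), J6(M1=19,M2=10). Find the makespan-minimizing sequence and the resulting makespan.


Johnson's rule:
Group 1 (M1≤M2, sort by M1): ['J2', 'J5']
Group 2 (M1>M2, sort desc M2): ['J6', 'J4', 'J3', 'J1']
Sequence: J2 → J5 → J6 → J4 → J3 → J1
Makespan calculation:
  J2: M1 done=9, M2 done=18
  J5: M1 done=26, M2 done=45
  J6: M1 done=45, M2 done=55
  J4: M1 done=53, M2 done=61
  J3: M1 done=60, M2 done=65
  J1: M1 done=69, M2 done=71
= Sequence: J2 → J5 → J6 → J4 → J3 → J1, Makespan: 71


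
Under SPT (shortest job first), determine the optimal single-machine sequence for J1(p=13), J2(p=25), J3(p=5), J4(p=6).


SPT: sort by shortest processing time
  J3: p=5
  J4: p=6
  J1: p=13
  J2: p=25
Order: J3 → J4 → J1 → J2


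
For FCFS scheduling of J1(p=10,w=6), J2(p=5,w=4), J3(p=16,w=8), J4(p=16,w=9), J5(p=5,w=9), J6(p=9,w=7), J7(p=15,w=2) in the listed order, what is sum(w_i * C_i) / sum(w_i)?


Completion times:
  J1: C=10, w×C=6×10=60
  J2: C=15, w×C=4×15=60
  J3: C=31, w×C=8×31=248
  J4: C=47, w×C=9×47=423
  J5: C=52, w×C=9×52=468
  J6: C=61, w×C=7×61=427
  J7: C=76, w×C=2×76=152
Sum w×C = 1838
Sum w = 45
Weighted avg = 1838/45
= 40.84


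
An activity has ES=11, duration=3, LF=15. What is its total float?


EF = ES + duration = 11 + 3 = 14
LS = LF - duration = 15 - 3 = 12
Total Float = LF - EF = 15 - 14
(or LS - ES = 12 - 11)
= 1


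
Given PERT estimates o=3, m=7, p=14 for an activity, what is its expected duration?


te = (o + 4m + p) / 6
= (3 + 4×7 + 14) / 6
= (3 + 28 + 14) / 6
= 45 / 6
= 7.50


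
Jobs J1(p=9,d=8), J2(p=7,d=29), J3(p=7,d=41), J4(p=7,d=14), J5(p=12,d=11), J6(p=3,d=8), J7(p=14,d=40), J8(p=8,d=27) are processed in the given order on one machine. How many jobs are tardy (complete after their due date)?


Completion vs due date:
  J1: C=9, d=8 → TARDY
  J2: C=16, d=29 → on time
  J3: C=23, d=41 → on time
  J4: C=30, d=14 → TARDY
  J5: C=42, d=11 → TARDY
  J6: C=45, d=8 → TARDY
  J7: C=59, d=40 → TARDY
  J8: C=67, d=27 → TARDY
Tardy jobs: J1, J4, J5, J6, J7, J8
Count = 6


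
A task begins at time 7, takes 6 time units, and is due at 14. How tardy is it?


Completion = start + processing = 7 + 6 = 13
Tardiness = max(0, C - d) = max(0, 13 - 14)
= max(0, -1)
= 0


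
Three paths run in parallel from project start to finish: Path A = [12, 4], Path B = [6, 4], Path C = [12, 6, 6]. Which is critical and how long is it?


Path A: 12 + 4 = 16
Path B: 6 + 4 = 10
Path C: 12 + 6 + 6 = 24
Critical path = longest = max(16, 10, 24)
= 24 (Path C)


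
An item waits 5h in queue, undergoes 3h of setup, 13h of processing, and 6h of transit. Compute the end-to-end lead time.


Lead time = queue + setup + processing + transit
= 5 + 3 + 13 + 6
= 27 hours


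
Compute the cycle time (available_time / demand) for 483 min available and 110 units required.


Cycle time = available time / demand
= 483 / 110
= 4.39 min/unit


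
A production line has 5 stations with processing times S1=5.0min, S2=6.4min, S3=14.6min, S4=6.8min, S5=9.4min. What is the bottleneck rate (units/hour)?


Bottleneck = longest station time
Station times: [5.0, 6.4, 14.6, 6.8, 9.4]
Max = 14.6 min
Rate = 60 / 14.6
= 4.11 units/hour (bottleneck: 14.6min)


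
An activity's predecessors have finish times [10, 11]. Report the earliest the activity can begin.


ES = max of all predecessor completion times
Predecessors: [10, 11]
ES = max(10, 11)
= 11


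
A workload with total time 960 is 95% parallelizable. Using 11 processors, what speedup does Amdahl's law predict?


Amdahl's law: T_p = T × ((1-p) + p/N)
= 960 × ((1-0.95) + 0.95/11)
= 960 × (0.05 + 0.0864)
= 960 × 0.1364
= 130.91
Speedup = 960/130.91
= 7.33×


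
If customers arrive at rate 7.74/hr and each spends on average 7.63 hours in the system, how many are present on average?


Little's law: L = λ × W
= 7.74 × 7.63
= 59.06


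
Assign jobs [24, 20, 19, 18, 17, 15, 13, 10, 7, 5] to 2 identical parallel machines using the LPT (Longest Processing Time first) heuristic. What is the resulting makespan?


Jobs (LPT sorted): [24, 20, 19, 18, 17, 15, 13, 10, 7, 5]
Machines: 2
  J=24 → Machine 1 (load: 0+24=24)
  J=20 → Machine 2 (load: 0+20=20)
  J=19 → Machine 2 (load: 20+19=39)
  J=18 → Machine 1 (load: 24+18=42)
  J=17 → Machine 2 (load: 39+17=56)
  J=15 → Machine 1 (load: 42+15=57)
  J=13 → Machine 2 (load: 56+13=69)
  J=10 → Machine 1 (load: 57+10=67)
  J=7 → Machine 1 (load: 67+7=74)
  J=5 → Machine 2 (load: 69+5=74)
Machine loads: [74, 74]
Makespan = max = 74 time units


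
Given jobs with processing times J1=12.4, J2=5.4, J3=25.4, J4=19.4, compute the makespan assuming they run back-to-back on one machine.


Sequential makespan: sum all processing times
= 12.4 + 5.4 + 25.4 + 19.4
= 62.6 time units


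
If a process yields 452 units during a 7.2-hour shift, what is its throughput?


Throughput = units / time
= 452 / 7.2
= 62.8 units/hour


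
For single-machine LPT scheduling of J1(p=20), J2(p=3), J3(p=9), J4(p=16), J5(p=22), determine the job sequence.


LPT: sort by longest processing time first
  J5: p=22
  J1: p=20
  J4: p=16
  J3: p=9
  J2: p=3
Order: J5 → J1 → J4 → J3 → J2


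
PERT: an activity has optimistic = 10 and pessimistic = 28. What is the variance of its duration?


σ² = ((p - o) / 6)² = (p - o)² / 36
= (28 - 10)² / 36
= 18² / 36
= 324 / 36
= 9.0000


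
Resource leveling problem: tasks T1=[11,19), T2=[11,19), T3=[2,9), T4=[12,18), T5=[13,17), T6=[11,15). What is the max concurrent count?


Check each time point for overlaps:
  t=13: 5 tasks active (T1, T2, T4, T5, T6)
Max concurrent = 5


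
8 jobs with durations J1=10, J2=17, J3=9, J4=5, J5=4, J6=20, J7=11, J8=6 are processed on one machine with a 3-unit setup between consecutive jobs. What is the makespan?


Makespan = Σ processing + (n-1) × setup
= (10 + 17 + 9 + 5 + 4 + 20 + 11 + 6) + (8-1)×3
= 82 + 21
= 103 time units


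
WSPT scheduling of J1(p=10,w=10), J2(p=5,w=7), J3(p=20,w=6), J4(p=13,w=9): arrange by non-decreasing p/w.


WSPT (Smith's rule): sort by p/w ascending
  J2: p/w = 5/7 = 0.714
  J1: p/w = 10/10 = 1.000
  J4: p/w = 13/9 = 1.444
  J3: p/w = 20/6 = 3.333
Order: J2 → J1 → J4 → J3


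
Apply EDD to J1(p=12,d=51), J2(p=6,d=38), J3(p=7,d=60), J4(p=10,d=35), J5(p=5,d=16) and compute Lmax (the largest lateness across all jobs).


EDD order: J5 → J4 → J2 → J1 → J3
Completion and lateness:
  J5: C=5, d=16, L=5-16=-11
  J4: C=15, d=35, L=15-35=-20
  J2: C=21, d=38, L=21-38=-17
  J1: C=33, d=51, L=33-51=-18
  J3: C=40, d=60, L=40-60=-20
Lmax = max(-11, -20, -17, -18, -20)
= -11


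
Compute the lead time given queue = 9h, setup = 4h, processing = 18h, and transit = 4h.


Lead time = queue + setup + processing + transit
= 9 + 4 + 18 + 4
= 35 hours


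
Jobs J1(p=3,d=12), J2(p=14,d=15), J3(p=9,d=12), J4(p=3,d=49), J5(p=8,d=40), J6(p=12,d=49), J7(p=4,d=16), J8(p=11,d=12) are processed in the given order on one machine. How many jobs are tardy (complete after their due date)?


Completion vs due date:
  J1: C=3, d=12 → on time
  J2: C=17, d=15 → TARDY
  J3: C=26, d=12 → TARDY
  J4: C=29, d=49 → on time
  J5: C=37, d=40 → on time
  J6: C=49, d=49 → on time
  J7: C=53, d=16 → TARDY
  J8: C=64, d=12 → TARDY
Tardy jobs: J2, J3, J7, J8
Count = 4


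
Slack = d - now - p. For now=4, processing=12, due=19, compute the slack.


Slack = due - current_time - processing
= 19 - 4 - 12
= 3


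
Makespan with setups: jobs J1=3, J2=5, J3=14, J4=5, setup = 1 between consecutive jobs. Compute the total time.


Makespan = Σ processing + (n-1) × setup
= (3 + 5 + 14 + 5) + (4-1)×1
= 27 + 3
= 30 time units


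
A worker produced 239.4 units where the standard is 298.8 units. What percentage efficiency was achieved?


Efficiency = (actual / standard) × 100
= (239.4 / 298.8) × 100
= 80.1%


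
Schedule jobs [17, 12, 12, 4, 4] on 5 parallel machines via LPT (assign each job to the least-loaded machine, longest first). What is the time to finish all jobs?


Jobs (LPT sorted): [17, 12, 12, 4, 4]
Machines: 5
  J=17 → Machine 1 (load: 0+17=17)
  J=12 → Machine 2 (load: 0+12=12)
  J=12 → Machine 3 (load: 0+12=12)
  J=4 → Machine 4 (load: 0+4=4)
  J=4 → Machine 5 (load: 0+4=4)
Machine loads: [17, 12, 12, 4, 4]
Makespan = max = 17 time units


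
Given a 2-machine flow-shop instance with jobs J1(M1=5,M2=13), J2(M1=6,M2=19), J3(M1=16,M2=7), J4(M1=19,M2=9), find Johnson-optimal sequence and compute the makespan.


Johnson's rule:
Group 1 (M1≤M2, sort by M1): ['J1', 'J2']
Group 2 (M1>M2, sort desc M2): ['J4', 'J3']
Sequence: J1 → J2 → J4 → J3
Makespan calculation:
  J1: M1 done=5, M2 done=18
  J2: M1 done=11, M2 done=37
  J4: M1 done=30, M2 done=46
  J3: M1 done=46, M2 done=53
= Sequence: J1 → J2 → J4 → J3, Makespan: 53


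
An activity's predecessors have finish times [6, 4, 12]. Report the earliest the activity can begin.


ES = max of all predecessor completion times
Predecessors: [6, 4, 12]
ES = max(6, 4, 12)
= 12


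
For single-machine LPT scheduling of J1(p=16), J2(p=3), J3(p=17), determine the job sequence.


LPT: sort by longest processing time first
  J3: p=17
  J1: p=16
  J2: p=3
Order: J3 → J1 → J2


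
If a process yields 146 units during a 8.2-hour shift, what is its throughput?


Throughput = units / time
= 146 / 8.2
= 17.8 units/hour


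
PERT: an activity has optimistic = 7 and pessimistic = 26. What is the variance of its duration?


σ² = ((p - o) / 6)² = (p - o)² / 36
= (26 - 7)² / 36
= 19² / 36
= 361 / 36
= 10.0278


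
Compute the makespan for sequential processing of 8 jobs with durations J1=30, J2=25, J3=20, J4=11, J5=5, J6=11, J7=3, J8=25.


Sequential makespan: sum all processing times
= 30 + 25 + 20 + 11 + 5 + 11 + 3 + 25
= 130 time units


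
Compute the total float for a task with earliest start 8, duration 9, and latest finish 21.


EF = ES + duration = 8 + 9 = 17
LS = LF - duration = 21 - 9 = 12
Total Float = LF - EF = 21 - 17
(or LS - ES = 12 - 8)
= 4


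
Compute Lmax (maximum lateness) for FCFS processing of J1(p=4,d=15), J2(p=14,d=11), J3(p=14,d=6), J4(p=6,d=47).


Lateness per job (L = C - d):
  J1: C=4, d=15, L=-11
  J2: C=18, d=11, L=7
  J3: C=32, d=6, L=26
  J4: C=38, d=47, L=-9
Lmax = max(-11, 7, 26, -9)
= 26


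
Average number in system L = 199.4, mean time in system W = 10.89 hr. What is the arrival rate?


Little's law: L = λW → λ = L / W
= 199.4 / 10.89
= 18.31 per hour


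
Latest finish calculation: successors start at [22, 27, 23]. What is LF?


LF = min of all successor start times
Successors start at: [22, 27, 23]
LF = min(22, 27, 23)
= 22


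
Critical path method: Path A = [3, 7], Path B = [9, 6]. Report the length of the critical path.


Path A: 3 + 7 = 10
Path B: 9 + 6 = 15
Critical path = longest = max(10, 15)
= 15 (Path B)


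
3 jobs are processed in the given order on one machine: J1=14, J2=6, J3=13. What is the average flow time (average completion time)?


Completion times:
  J1: completes at 14
  J2: completes at 20
  J3: completes at 33
Sum = 67
Average = 67/3
= 22.33


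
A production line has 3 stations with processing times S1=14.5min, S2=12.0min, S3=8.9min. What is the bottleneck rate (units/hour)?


Bottleneck = longest station time
Station times: [14.5, 12.0, 8.9]
Max = 14.5 min
Rate = 60 / 14.5
= 4.14 units/hour (bottleneck: 14.5min)


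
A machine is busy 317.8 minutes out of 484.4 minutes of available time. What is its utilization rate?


Utilization = busy / total × 100
= 317.8 / 484.4 × 100
= 65.6%


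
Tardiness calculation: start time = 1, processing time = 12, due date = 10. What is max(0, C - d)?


Completion = start + processing = 1 + 12 = 13
Tardiness = max(0, C - d) = max(0, 13 - 10)
= max(0, 3)
= 3


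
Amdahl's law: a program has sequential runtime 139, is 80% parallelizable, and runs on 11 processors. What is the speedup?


Amdahl's law: T_p = T × ((1-p) + p/N)
= 139 × ((1-0.8) + 0.8/11)
= 139 × (0.20 + 0.0727)
= 139 × 0.2727
= 37.91
Speedup = 139/37.91
= 3.67×


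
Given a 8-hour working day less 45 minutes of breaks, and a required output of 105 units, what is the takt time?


Available = 8×60 - 45 = 435 min
Takt time = 435 / 105
= 4.14 min/unit


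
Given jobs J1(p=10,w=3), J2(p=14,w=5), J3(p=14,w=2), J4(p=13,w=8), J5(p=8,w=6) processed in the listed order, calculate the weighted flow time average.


Completion times:
  J1: C=10, w×C=3×10=30
  J2: C=24, w×C=5×24=120
  J3: C=38, w×C=2×38=76
  J4: C=51, w×C=8×51=408
  J5: C=59, w×C=6×59=354
Sum w×C = 988
Sum w = 24
Weighted avg = 988/24
= 41.17


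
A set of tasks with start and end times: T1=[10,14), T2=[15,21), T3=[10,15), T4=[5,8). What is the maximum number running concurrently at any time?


Check each time point for overlaps:
  t=10: 2 tasks active (T1, T3)
Max concurrent = 2


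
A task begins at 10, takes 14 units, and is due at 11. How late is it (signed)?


Completion = 10 + 14 = 24
Lateness = C - d = 24 - 11
= 13


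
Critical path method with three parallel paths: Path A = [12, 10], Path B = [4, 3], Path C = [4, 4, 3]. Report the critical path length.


Path A: 12 + 10 = 22
Path B: 4 + 3 = 7
Path C: 4 + 4 + 3 = 11
Critical path = longest = max(22, 7, 11)
= 22 (Path A)


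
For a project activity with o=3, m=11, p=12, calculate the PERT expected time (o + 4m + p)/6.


te = (o + 4m + p) / 6
= (3 + 4×11 + 12) / 6
= (3 + 44 + 12) / 6
= 59 / 6
= 9.83


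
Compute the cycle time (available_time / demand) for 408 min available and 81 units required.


Cycle time = available time / demand
= 408 / 81
= 5.04 min/unit


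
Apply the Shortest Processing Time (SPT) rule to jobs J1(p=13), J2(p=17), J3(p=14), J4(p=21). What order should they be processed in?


SPT: sort by shortest processing time
  J1: p=13
  J3: p=14
  J2: p=17
  J4: p=21
Order: J1 → J3 → J2 → J4


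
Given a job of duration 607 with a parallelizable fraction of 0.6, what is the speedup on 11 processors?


Amdahl's law: T_p = T × ((1-p) + p/N)
= 607 × ((1-0.6) + 0.6/11)
= 607 × (0.40 + 0.0545)
= 607 × 0.4545
= 275.91
Speedup = 607/275.91
= 2.20×


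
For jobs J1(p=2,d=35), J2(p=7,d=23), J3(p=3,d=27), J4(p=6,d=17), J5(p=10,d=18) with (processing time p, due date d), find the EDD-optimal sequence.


EDD: sort by earliest due date
  J4: d=17, p=6
  J5: d=18, p=10
  J2: d=23, p=7
  J3: d=27, p=3
  J1: d=35, p=2
Order: J4 → J5 → J2 → J3 → J1


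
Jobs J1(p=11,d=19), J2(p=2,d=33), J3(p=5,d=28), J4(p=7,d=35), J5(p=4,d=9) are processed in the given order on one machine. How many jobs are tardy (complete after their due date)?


Completion vs due date:
  J1: C=11, d=19 → on time
  J2: C=13, d=33 → on time
  J3: C=18, d=28 → on time
  J4: C=25, d=35 → on time
  J5: C=29, d=9 → TARDY
Tardy jobs: J5
Count = 1


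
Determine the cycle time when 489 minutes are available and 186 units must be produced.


Cycle time = available time / demand
= 489 / 186
= 2.63 min/unit


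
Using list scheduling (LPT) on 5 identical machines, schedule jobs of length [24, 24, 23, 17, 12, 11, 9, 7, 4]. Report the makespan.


Jobs (LPT sorted): [24, 24, 23, 17, 12, 11, 9, 7, 4]
Machines: 5
  J=24 → Machine 1 (load: 0+24=24)
  J=24 → Machine 2 (load: 0+24=24)
  J=23 → Machine 3 (load: 0+23=23)
  J=17 → Machine 4 (load: 0+17=17)
  J=12 → Machine 5 (load: 0+12=12)
  J=11 → Machine 5 (load: 12+11=23)
  J=9 → Machine 4 (load: 17+9=26)
  J=7 → Machine 3 (load: 23+7=30)
  J=4 → Machine 5 (load: 23+4=27)
Machine loads: [24, 24, 30, 26, 27]
Makespan = max = 30 time units


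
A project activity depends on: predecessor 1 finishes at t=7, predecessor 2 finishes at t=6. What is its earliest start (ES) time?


ES = max of all predecessor completion times
Predecessors: [7, 6]
ES = max(7, 6)
= 7


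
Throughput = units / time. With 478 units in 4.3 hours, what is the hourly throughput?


Throughput = units / time
= 478 / 4.3
= 111.2 units/hour


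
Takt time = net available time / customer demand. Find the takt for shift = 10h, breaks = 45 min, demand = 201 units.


Available = 10×60 - 45 = 555 min
Takt time = 555 / 201
= 2.76 min/unit


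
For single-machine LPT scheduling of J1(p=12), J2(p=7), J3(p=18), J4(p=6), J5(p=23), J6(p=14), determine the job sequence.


LPT: sort by longest processing time first
  J5: p=23
  J3: p=18
  J6: p=14
  J1: p=12
  J2: p=7
  J4: p=6
Order: J5 → J3 → J6 → J1 → J2 → J4


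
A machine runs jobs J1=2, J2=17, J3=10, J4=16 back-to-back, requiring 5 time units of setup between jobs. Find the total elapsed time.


Makespan = Σ processing + (n-1) × setup
= (2 + 17 + 10 + 16) + (4-1)×5
= 45 + 15
= 60 time units


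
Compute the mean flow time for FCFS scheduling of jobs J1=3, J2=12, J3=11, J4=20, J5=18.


Completion times:
  J1: completes at 3
  J2: completes at 15
  J3: completes at 26
  J4: completes at 46
  J5: completes at 64
Sum = 154
Average = 154/5
= 30.80


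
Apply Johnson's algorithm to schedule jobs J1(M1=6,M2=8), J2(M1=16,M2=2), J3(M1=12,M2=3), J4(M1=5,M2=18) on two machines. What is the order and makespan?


Johnson's rule:
Group 1 (M1≤M2, sort by M1): ['J4', 'J1']
Group 2 (M1>M2, sort desc M2): ['J3', 'J2']
Sequence: J4 → J1 → J3 → J2
Makespan calculation:
  J4: M1 done=5, M2 done=23
  J1: M1 done=11, M2 done=31
  J3: M1 done=23, M2 done=34
  J2: M1 done=39, M2 done=41
= Sequence: J4 → J1 → J3 → J2, Makespan: 41


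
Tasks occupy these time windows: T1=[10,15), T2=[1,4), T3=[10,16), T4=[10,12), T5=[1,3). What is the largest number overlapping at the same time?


Check each time point for overlaps:
  t=10: 3 tasks active (T1, T3, T4)
Max concurrent = 3


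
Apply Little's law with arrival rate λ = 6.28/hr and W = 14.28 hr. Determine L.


Little's law: L = λ × W
= 6.28 × 14.28
= 89.68


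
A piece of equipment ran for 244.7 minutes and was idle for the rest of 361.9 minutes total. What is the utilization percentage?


Utilization = busy / total × 100
= 244.7 / 361.9 × 100
= 67.6%


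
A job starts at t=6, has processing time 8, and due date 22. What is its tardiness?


Completion = start + processing = 6 + 8 = 14
Tardiness = max(0, C - d) = max(0, 14 - 22)
= max(0, -8)
= 0


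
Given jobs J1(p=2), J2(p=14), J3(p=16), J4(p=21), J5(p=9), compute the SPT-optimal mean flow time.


SPT order: J1 → J5 → J2 → J3 → J4
Completion times:
  J1: C=2
  J5: C=11
  J2: C=25
  J3: C=41
  J4: C=62
Sum = 141, n = 5
Mean flow = 141/5
= 28.20


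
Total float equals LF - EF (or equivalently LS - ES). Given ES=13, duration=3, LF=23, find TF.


EF = ES + duration = 13 + 3 = 16
LS = LF - duration = 23 - 3 = 20
Total Float = LF - EF = 23 - 16
(or LS - ES = 20 - 13)
= 7


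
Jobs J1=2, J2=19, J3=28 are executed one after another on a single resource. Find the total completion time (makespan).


Sequential makespan: sum all processing times
= 2 + 19 + 28
= 49 time units


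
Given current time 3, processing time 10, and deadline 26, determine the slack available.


Slack = due - current_time - processing
= 26 - 3 - 10
= 13


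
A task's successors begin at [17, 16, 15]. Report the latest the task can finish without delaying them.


LF = min of all successor start times
Successors start at: [17, 16, 15]
LF = min(17, 16, 15)
= 15


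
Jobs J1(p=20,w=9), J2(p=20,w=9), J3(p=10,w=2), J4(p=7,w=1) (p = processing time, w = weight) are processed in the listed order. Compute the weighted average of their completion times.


Completion times:
  J1: C=20, w×C=9×20=180
  J2: C=40, w×C=9×40=360
  J3: C=50, w×C=2×50=100
  J4: C=57, w×C=1×57=57
Sum w×C = 697
Sum w = 21
Weighted avg = 697/21
= 33.19


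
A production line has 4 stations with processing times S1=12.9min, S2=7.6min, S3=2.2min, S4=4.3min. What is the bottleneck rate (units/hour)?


Bottleneck = longest station time
Station times: [12.9, 7.6, 2.2, 4.3]
Max = 12.9 min
Rate = 60 / 12.9
= 4.65 units/hour (bottleneck: 12.9min)
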